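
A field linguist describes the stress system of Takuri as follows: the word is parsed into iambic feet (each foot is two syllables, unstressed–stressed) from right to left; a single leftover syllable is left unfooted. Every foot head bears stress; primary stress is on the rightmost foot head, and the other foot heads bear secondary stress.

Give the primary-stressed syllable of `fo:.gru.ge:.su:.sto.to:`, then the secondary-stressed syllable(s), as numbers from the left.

Parse right to left into iambic (σˈσ) feet: (fo:.ˈgru) (ge:.ˈsu:) (sto.ˈto:).
Foot heads (stressed positions): 2, 4, 6.
End Rule Rightmost: primary stress on the rightmost head = syllable 6.
Secondary stress on 2, 4: fo:.ˌgru.ge:.ˌsu:.sto.ˈto:.

primary 6, secondary 2, 4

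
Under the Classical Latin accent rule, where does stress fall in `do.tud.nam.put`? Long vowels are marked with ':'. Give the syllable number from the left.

Classical Latin: stress the penult if heavy (long vowel or closed), else the antepenult.
Weights: 2 tud H, 3 nam H, 4 put H.
The penult (syllable 3, nam) is heavy, so it takes stress.
Stress on syllable 3: do.tud.ˈnam.put.

3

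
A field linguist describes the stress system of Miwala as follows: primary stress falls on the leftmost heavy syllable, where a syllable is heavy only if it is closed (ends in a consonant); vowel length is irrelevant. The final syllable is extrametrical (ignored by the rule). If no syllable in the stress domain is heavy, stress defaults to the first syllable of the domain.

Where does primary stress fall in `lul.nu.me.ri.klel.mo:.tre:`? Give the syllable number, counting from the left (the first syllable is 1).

The final syllable (7, tre:) is extrametrical; the stress domain is syllables 1–6.
Weights: 1 lul H, 2 nu L, 3 me L, 4 ri L, 5 klel H, 6 mo: L.
Heavy syllables in the domain: 1, 5. The leftmost is syllable 1 (lul).
Primary stress: syllable 1 → ˈlul.nu.me.ri.klel.mo:.tre:.

1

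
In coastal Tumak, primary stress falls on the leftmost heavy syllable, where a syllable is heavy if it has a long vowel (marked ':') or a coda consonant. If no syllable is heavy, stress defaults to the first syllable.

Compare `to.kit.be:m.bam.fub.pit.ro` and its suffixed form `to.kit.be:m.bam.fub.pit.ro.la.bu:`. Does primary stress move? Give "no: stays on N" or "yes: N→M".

no: stays on 2

Base `to.kit.be:m.bam.fub.pit.ro` (7 syllables):
  Weights: 1 to L, 2 kit H, 3 be:m H, 4 bam H, 5 fub H, 6 pit H, 7 ro L.
  Heavy syllables in the domain: 2, 3, 4, 5, 6. The leftmost is syllable 2 (kit).
  → primary stress on syllable 2.
Suffixed `to.kit.be:m.bam.fub.pit.ro.la.bu:` (9 syllables):
  Weights: 1 to L, 2 kit H, 3 be:m H, 4 bam H, 5 fub H, 6 pit H, 7 ro L, 8 la L, 9 bu: H.
  Heavy syllables in the domain: 2, 3, 4, 5, 6, 9. The leftmost is syllable 2 (kit).
  → primary stress on syllable 2.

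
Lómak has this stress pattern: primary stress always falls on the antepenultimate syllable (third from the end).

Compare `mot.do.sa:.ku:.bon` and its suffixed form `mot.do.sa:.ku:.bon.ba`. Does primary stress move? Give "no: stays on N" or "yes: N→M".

yes: 3→4

Base `mot.do.sa:.ku:.bon` (5 syllables):
  The word has 5 syllables; the antepenultimate syllable (third from the end) is syllable 3 (sa:).
  → primary stress on syllable 3.
Suffixed `mot.do.sa:.ku:.bon.ba` (6 syllables):
  The word has 6 syllables; the antepenultimate syllable (third from the end) is syllable 4 (ku:).
  → primary stress on syllable 4.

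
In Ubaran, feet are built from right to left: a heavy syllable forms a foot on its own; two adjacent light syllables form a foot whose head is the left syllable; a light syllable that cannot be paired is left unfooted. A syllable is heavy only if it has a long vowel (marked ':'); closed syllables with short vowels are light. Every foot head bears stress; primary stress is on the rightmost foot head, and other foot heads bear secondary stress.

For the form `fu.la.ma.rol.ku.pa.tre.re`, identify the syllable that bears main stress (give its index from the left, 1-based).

7

Weights: 1 fu L, 2 la L, 3 ma L, 4 rol L, 5 ku L, 6 pa L, 7 tre L, 8 re L.
Parse right to left (heavy = foot alone; LL = one foot; stranded L unfooted): (ˈfu.la) (ˈma.rol) (ˈku.pa) (ˈtre.re).
Foot heads: 1, 3, 5, 7.
Primary stress on the rightmost head = syllable 7.
Primary stress: syllable 7 → fu.la.ma.rol.ku.pa.ˈtre.re.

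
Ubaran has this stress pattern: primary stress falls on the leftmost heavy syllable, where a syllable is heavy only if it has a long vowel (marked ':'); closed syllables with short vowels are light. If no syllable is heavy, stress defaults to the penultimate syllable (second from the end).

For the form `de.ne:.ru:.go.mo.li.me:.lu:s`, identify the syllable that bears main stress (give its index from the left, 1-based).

Weights: 1 de L, 2 ne: H, 3 ru: H, 4 go L, 5 mo L, 6 li L, 7 me: H, 8 lu:s H.
Heavy syllables in the domain: 2, 3, 7, 8. The leftmost is syllable 2 (ne:).
Primary stress: syllable 2 → de.ˈne:.ru:.go.mo.li.me:.lu:s.

2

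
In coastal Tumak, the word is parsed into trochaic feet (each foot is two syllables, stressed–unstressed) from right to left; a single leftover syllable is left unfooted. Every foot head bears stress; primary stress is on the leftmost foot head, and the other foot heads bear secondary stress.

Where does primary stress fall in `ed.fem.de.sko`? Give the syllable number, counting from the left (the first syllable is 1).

Parse right to left into trochaic (ˈσσ) feet: (ˈed.fem) (ˈde.sko).
Foot heads (stressed positions): 1, 3.
End Rule Leftmost: primary stress on the leftmost head = syllable 1.
Primary stress: syllable 1 → ˈed.fem.de.sko.

1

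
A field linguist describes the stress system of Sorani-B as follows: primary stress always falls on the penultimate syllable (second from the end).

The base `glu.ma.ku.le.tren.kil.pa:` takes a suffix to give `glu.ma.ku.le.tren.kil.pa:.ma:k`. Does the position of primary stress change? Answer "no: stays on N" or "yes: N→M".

yes: 6→7

Base `glu.ma.ku.le.tren.kil.pa:` (7 syllables):
  The word has 7 syllables; the penultimate syllable (second from the end) is syllable 6 (kil).
  → primary stress on syllable 6.
Suffixed `glu.ma.ku.le.tren.kil.pa:.ma:k` (8 syllables):
  The word has 8 syllables; the penultimate syllable (second from the end) is syllable 7 (pa:).
  → primary stress on syllable 7.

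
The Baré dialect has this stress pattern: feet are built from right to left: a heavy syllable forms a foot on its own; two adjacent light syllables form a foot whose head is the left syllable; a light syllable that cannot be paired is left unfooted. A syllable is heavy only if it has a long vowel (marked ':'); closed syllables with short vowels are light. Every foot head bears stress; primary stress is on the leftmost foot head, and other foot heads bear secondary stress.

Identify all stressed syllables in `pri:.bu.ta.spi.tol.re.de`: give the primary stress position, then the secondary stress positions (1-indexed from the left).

primary 1, secondary 2, 4, 6

Weights: 1 pri: H, 2 bu L, 3 ta L, 4 spi L, 5 tol L, 6 re L, 7 de L.
Parse right to left (heavy = foot alone; LL = one foot; stranded L unfooted): (ˈpri:) (ˈbu.ta) (ˈspi.tol) (ˈre.de).
Foot heads: 1, 2, 4, 6.
Primary stress on the leftmost head = syllable 1.
Secondary stress on 2, 4, 6: ˈpri:.ˌbu.ta.ˌspi.tol.ˌre.de.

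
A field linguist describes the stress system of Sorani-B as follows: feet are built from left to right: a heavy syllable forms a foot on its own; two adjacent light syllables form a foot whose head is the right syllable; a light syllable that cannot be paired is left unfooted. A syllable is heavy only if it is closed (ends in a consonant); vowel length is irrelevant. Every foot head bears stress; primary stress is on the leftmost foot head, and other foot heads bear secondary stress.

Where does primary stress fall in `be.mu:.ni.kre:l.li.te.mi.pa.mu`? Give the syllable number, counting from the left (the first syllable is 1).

Weights: 1 be L, 2 mu: L, 3 ni L, 4 kre:l H, 5 li L, 6 te L, 7 mi L, 8 pa L, 9 mu L.
Parse left to right (heavy = foot alone; LL = one foot; stranded L unfooted): (be.ˈmu:) ni (ˈkre:l) (li.ˈte) (mi.ˈpa) mu.
Foot heads: 2, 4, 6, 8.
Primary stress on the leftmost head = syllable 2.
Primary stress: syllable 2 → be.ˈmu:.ni.kre:l.li.te.mi.pa.mu.

2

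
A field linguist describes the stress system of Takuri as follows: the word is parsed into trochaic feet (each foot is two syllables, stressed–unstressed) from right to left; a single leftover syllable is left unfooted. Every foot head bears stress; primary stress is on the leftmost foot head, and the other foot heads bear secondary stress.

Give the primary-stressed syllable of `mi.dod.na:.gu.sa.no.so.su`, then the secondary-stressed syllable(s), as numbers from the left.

Parse right to left into trochaic (ˈσσ) feet: (ˈmi.dod) (ˈna:.gu) (ˈsa.no) (ˈso.su).
Foot heads (stressed positions): 1, 3, 5, 7.
End Rule Leftmost: primary stress on the leftmost head = syllable 1.
Secondary stress on 3, 5, 7: ˈmi.dod.ˌna:.gu.ˌsa.no.ˌso.su.

primary 1, secondary 3, 5, 7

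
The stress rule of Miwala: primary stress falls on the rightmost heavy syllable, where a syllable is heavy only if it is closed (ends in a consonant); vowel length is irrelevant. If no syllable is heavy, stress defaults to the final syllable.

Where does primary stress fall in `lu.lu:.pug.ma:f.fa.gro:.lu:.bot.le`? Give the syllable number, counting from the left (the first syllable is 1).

Weights: 1 lu L, 2 lu: L, 3 pug H, 4 ma:f H, 5 fa L, 6 gro: L, 7 lu: L, 8 bot H, 9 le L.
Heavy syllables in the domain: 3, 4, 8. The rightmost is syllable 8 (bot).
Primary stress: syllable 8 → lu.lu:.pug.ma:f.fa.gro:.lu:.ˈbot.le.

8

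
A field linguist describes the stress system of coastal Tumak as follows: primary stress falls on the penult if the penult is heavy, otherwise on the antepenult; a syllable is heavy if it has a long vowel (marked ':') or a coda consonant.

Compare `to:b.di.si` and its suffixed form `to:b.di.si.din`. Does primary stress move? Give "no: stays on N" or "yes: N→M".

yes: 1→2

Base `to:b.di.si` (3 syllables):
  Weights: 1 to:b H, 2 di L, 3 si L.
  The penult (syllable 2, di) is light, so stress falls on the antepenult (syllable 1, to:b).
  → primary stress on syllable 1.
Suffixed `to:b.di.si.din` (4 syllables):
  Weights: 2 di L, 3 si L, 4 din H.
  The penult (syllable 3, si) is light, so stress falls on the antepenult (syllable 2, di).
  → primary stress on syllable 2.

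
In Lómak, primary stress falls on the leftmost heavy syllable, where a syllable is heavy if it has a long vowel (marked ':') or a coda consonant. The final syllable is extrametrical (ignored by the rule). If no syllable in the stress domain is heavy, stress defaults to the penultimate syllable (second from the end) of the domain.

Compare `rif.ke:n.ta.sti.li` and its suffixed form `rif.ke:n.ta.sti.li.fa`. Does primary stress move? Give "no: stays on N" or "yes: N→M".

no: stays on 1

Base `rif.ke:n.ta.sti.li` (5 syllables):
  The final syllable (5, li) is extrametrical; the stress domain is syllables 1–4.
  Weights: 1 rif H, 2 ke:n H, 3 ta L, 4 sti L.
  Heavy syllables in the domain: 1, 2. The leftmost is syllable 1 (rif).
  → primary stress on syllable 1.
Suffixed `rif.ke:n.ta.sti.li.fa` (6 syllables):
  The final syllable (6, fa) is extrametrical; the stress domain is syllables 1–5.
  Weights: 1 rif H, 2 ke:n H, 3 ta L, 4 sti L, 5 li L.
  Heavy syllables in the domain: 1, 2. The leftmost is syllable 1 (rif).
  → primary stress on syllable 1.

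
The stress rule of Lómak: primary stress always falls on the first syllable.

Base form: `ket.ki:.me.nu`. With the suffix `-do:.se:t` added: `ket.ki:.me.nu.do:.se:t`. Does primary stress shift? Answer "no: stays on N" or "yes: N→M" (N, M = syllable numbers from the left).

Base `ket.ki:.me.nu` (4 syllables):
  The word has 4 syllables; the first syllable is syllable 1 (ket).
  → primary stress on syllable 1.
Suffixed `ket.ki:.me.nu.do:.se:t` (6 syllables):
  The word has 6 syllables; the first syllable is syllable 1 (ket).
  → primary stress on syllable 1.

no: stays on 1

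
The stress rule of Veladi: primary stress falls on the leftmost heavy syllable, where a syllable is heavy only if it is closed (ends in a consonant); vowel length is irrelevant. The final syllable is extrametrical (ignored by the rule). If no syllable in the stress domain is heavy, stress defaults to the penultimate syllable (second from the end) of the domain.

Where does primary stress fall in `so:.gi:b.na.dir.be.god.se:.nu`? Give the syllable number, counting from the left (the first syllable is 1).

The final syllable (8, nu) is extrametrical; the stress domain is syllables 1–7.
Weights: 1 so: L, 2 gi:b H, 3 na L, 4 dir H, 5 be L, 6 god H, 7 se: L.
Heavy syllables in the domain: 2, 4, 6. The leftmost is syllable 2 (gi:b).
Primary stress: syllable 2 → so:.ˈgi:b.na.dir.be.god.se:.nu.

2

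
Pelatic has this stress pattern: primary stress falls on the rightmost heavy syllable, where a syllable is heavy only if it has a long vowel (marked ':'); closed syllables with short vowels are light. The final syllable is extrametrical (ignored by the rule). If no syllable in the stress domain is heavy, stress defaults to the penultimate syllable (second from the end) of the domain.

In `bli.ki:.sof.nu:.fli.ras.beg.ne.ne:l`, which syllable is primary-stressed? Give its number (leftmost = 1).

4

The final syllable (9, ne:l) is extrametrical; the stress domain is syllables 1–8.
Weights: 1 bli L, 2 ki: H, 3 sof L, 4 nu: H, 5 fli L, 6 ras L, 7 beg L, 8 ne L.
Heavy syllables in the domain: 2, 4. The rightmost is syllable 4 (nu:).
Primary stress: syllable 4 → bli.ki:.sof.ˈnu:.fli.ras.beg.ne.ne:l.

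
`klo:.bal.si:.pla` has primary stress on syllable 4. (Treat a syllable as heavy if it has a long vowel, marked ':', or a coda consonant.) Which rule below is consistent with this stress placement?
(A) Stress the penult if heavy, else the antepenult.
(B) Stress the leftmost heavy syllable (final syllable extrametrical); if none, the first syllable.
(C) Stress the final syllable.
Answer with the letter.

C

Rule A → syllable 3 (observed: 4).
Rule B → syllable 1 (observed: 4).
Rule C → syllable 4 ✓.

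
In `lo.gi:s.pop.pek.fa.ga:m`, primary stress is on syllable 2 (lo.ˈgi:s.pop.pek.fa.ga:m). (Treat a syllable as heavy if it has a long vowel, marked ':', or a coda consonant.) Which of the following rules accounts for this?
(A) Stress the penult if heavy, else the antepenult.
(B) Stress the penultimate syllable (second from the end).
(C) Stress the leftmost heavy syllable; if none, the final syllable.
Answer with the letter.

Rule A → syllable 4 (observed: 2).
Rule B → syllable 5 (observed: 2).
Rule C → syllable 2 ✓.

C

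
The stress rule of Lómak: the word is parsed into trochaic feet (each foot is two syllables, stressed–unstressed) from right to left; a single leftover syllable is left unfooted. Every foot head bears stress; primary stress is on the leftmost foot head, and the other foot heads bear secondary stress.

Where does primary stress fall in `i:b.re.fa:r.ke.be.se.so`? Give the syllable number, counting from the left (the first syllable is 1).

2

Parse right to left into trochaic (ˈσσ) feet: i:b (ˈre.fa:r) (ˈke.be) (ˈse.so). Syllable 1 is left unfooted.
Foot heads (stressed positions): 2, 4, 6.
End Rule Leftmost: primary stress on the leftmost head = syllable 2.
Primary stress: syllable 2 → i:b.ˈre.fa:r.ke.be.se.so.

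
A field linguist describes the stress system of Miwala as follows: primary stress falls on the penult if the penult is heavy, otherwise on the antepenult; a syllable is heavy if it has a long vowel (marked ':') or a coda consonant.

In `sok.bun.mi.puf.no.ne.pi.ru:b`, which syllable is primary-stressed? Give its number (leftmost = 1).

6

Weights: 6 ne L, 7 pi L, 8 ru:b H.
The penult (syllable 7, pi) is light, so stress falls on the antepenult (syllable 6, ne).
Primary stress: syllable 6 → sok.bun.mi.puf.no.ˈne.pi.ru:b.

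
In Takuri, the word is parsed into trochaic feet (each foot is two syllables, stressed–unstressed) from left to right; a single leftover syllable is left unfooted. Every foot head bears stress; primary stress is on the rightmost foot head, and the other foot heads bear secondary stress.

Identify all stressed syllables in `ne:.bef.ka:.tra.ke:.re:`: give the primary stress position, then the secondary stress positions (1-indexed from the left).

Parse left to right into trochaic (ˈσσ) feet: (ˈne:.bef) (ˈka:.tra) (ˈke:.re:).
Foot heads (stressed positions): 1, 3, 5.
End Rule Rightmost: primary stress on the rightmost head = syllable 5.
Secondary stress on 1, 3: ˌne:.bef.ˌka:.tra.ˈke:.re:.

primary 5, secondary 1, 3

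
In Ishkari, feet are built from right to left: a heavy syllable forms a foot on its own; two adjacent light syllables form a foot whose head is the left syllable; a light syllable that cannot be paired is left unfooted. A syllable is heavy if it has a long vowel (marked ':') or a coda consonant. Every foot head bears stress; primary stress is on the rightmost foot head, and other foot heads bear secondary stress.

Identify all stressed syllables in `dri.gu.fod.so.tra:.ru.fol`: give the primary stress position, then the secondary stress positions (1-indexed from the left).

Weights: 1 dri L, 2 gu L, 3 fod H, 4 so L, 5 tra: H, 6 ru L, 7 fol H.
Parse right to left (heavy = foot alone; LL = one foot; stranded L unfooted): (ˈdri.gu) (ˈfod) so (ˈtra:) ru (ˈfol).
Foot heads: 1, 3, 5, 7.
Primary stress on the rightmost head = syllable 7.
Secondary stress on 1, 3, 5: ˌdri.gu.ˌfod.so.ˌtra:.ru.ˈfol.

primary 7, secondary 1, 3, 5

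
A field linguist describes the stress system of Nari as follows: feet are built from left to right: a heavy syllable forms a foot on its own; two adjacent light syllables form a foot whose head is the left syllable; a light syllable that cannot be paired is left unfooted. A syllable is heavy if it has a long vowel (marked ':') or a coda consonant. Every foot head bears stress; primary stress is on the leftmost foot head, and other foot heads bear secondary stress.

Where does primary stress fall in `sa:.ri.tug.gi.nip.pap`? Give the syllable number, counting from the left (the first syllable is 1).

1

Weights: 1 sa: H, 2 ri L, 3 tug H, 4 gi L, 5 nip H, 6 pap H.
Parse left to right (heavy = foot alone; LL = one foot; stranded L unfooted): (ˈsa:) ri (ˈtug) gi (ˈnip) (ˈpap).
Foot heads: 1, 3, 5, 6.
Primary stress on the leftmost head = syllable 1.
Primary stress: syllable 1 → ˈsa:.ri.tug.gi.nip.pap.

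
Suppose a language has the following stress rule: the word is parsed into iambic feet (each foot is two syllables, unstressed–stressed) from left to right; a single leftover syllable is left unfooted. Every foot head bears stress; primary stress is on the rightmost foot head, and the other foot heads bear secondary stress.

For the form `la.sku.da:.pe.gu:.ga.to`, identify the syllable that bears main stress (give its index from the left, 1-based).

Parse left to right into iambic (σˈσ) feet: (la.ˈsku) (da:.ˈpe) (gu:.ˈga) to. Syllable 7 is left unfooted.
Foot heads (stressed positions): 2, 4, 6.
End Rule Rightmost: primary stress on the rightmost head = syllable 6.
Primary stress: syllable 6 → la.sku.da:.pe.gu:.ˈga.to.

6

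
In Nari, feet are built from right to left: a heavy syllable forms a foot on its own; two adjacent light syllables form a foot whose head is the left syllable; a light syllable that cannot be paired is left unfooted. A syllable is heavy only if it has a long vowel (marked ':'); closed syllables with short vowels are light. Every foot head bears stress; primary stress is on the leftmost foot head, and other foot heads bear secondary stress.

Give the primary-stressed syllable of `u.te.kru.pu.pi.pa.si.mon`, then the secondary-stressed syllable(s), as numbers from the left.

Weights: 1 u L, 2 te L, 3 kru L, 4 pu L, 5 pi L, 6 pa L, 7 si L, 8 mon L.
Parse right to left (heavy = foot alone; LL = one foot; stranded L unfooted): (ˈu.te) (ˈkru.pu) (ˈpi.pa) (ˈsi.mon).
Foot heads: 1, 3, 5, 7.
Primary stress on the leftmost head = syllable 1.
Secondary stress on 3, 5, 7: ˈu.te.ˌkru.pu.ˌpi.pa.ˌsi.mon.

primary 1, secondary 3, 5, 7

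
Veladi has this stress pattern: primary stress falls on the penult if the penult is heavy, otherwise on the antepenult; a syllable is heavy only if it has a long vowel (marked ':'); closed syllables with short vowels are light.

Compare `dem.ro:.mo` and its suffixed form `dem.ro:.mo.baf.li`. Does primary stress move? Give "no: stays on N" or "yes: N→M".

Base `dem.ro:.mo` (3 syllables):
  Weights: 1 dem L, 2 ro: H, 3 mo L.
  The penult (syllable 2, ro:) is heavy, so it takes stress.
  → primary stress on syllable 2.
Suffixed `dem.ro:.mo.baf.li` (5 syllables):
  Weights: 3 mo L, 4 baf L, 5 li L.
  The penult (syllable 4, baf) is light, so stress falls on the antepenult (syllable 3, mo).
  → primary stress on syllable 3.

yes: 2→3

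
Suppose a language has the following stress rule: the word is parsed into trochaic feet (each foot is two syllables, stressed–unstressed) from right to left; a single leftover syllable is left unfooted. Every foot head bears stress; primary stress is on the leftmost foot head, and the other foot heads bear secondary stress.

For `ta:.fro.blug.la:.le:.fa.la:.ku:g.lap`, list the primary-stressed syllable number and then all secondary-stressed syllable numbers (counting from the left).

Parse right to left into trochaic (ˈσσ) feet: ta: (ˈfro.blug) (ˈla:.le:) (ˈfa.la:) (ˈku:g.lap). Syllable 1 is left unfooted.
Foot heads (stressed positions): 2, 4, 6, 8.
End Rule Leftmost: primary stress on the leftmost head = syllable 2.
Secondary stress on 4, 6, 8: ta:.ˈfro.blug.ˌla:.le:.ˌfa.la:.ˌku:g.lap.

primary 2, secondary 4, 6, 8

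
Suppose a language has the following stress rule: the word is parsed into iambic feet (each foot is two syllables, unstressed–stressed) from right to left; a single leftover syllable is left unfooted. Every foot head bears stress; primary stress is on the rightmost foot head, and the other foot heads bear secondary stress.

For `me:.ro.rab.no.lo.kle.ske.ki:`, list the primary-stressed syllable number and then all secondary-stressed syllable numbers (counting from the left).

Parse right to left into iambic (σˈσ) feet: (me:.ˈro) (rab.ˈno) (lo.ˈkle) (ske.ˈki:).
Foot heads (stressed positions): 2, 4, 6, 8.
End Rule Rightmost: primary stress on the rightmost head = syllable 8.
Secondary stress on 2, 4, 6: me:.ˌro.rab.ˌno.lo.ˌkle.ske.ˈki:.

primary 8, secondary 2, 4, 6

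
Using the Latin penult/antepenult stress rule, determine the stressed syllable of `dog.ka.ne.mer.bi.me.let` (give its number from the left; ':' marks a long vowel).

Classical Latin: stress the penult if heavy (long vowel or closed), else the antepenult.
Weights: 5 bi L, 6 me L, 7 let H.
The penult (syllable 6, me) is light, so stress falls on the antepenult (syllable 5, bi).
Stress on syllable 5: dog.ka.ne.mer.ˈbi.me.let.

5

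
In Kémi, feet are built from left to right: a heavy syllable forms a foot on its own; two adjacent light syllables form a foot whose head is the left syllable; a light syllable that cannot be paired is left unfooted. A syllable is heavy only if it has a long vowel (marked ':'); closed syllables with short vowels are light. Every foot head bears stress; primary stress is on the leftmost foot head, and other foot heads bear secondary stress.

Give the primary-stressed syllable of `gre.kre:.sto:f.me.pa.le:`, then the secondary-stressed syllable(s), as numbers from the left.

primary 2, secondary 3, 4, 6

Weights: 1 gre L, 2 kre: H, 3 sto:f H, 4 me L, 5 pa L, 6 le: H.
Parse left to right (heavy = foot alone; LL = one foot; stranded L unfooted): gre (ˈkre:) (ˈsto:f) (ˈme.pa) (ˈle:).
Foot heads: 2, 3, 4, 6.
Primary stress on the leftmost head = syllable 2.
Secondary stress on 3, 4, 6: gre.ˈkre:.ˌsto:f.ˌme.pa.ˌle:.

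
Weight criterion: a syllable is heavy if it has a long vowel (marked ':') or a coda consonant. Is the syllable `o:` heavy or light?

`o:`: long vowel, open (no coda). Long vowel → heavy.

heavy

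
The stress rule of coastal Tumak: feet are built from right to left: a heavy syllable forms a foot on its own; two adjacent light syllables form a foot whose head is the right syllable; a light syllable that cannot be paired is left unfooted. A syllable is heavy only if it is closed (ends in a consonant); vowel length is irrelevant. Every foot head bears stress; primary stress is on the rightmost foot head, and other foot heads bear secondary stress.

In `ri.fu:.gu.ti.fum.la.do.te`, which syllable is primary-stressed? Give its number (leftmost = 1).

8

Weights: 1 ri L, 2 fu: L, 3 gu L, 4 ti L, 5 fum H, 6 la L, 7 do L, 8 te L.
Parse right to left (heavy = foot alone; LL = one foot; stranded L unfooted): (ri.ˈfu:) (gu.ˈti) (ˈfum) la (do.ˈte).
Foot heads: 2, 4, 5, 8.
Primary stress on the rightmost head = syllable 8.
Primary stress: syllable 8 → ri.fu:.gu.ti.fum.la.do.ˈte.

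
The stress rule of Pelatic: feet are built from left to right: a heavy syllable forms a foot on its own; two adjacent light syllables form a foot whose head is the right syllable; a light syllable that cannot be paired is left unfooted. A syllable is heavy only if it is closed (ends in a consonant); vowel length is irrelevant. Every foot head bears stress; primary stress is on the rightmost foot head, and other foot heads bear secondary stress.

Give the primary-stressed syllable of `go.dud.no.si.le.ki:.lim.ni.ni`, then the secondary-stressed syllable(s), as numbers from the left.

primary 9, secondary 2, 4, 6, 7

Weights: 1 go L, 2 dud H, 3 no L, 4 si L, 5 le L, 6 ki: L, 7 lim H, 8 ni L, 9 ni L.
Parse left to right (heavy = foot alone; LL = one foot; stranded L unfooted): go (ˈdud) (no.ˈsi) (le.ˈki:) (ˈlim) (ni.ˈni).
Foot heads: 2, 4, 6, 7, 9.
Primary stress on the rightmost head = syllable 9.
Secondary stress on 2, 4, 6, 7: go.ˌdud.no.ˌsi.le.ˌki:.ˌlim.ni.ˈni.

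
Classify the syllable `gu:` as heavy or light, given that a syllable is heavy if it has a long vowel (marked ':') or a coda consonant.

`gu:`: long vowel, open (no coda). Long vowel → heavy.

heavy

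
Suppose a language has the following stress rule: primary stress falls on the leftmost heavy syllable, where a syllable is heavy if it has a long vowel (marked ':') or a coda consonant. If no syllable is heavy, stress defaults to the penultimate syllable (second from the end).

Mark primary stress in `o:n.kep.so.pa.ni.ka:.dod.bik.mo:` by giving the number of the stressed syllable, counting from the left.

Weights: 1 o:n H, 2 kep H, 3 so L, 4 pa L, 5 ni L, 6 ka: H, 7 dod H, 8 bik H, 9 mo: H.
Heavy syllables in the domain: 1, 2, 6, 7, 8, 9. The leftmost is syllable 1 (o:n).
Primary stress: syllable 1 → ˈo:n.kep.so.pa.ni.ka:.dod.bik.mo:.

1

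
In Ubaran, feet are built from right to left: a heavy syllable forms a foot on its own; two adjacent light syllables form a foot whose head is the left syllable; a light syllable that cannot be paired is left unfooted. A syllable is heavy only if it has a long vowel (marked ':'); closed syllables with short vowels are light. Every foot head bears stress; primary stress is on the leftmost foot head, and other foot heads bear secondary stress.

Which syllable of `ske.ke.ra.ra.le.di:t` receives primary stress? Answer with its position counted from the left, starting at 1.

Weights: 1 ske L, 2 ke L, 3 ra L, 4 ra L, 5 le L, 6 di:t H.
Parse right to left (heavy = foot alone; LL = one foot; stranded L unfooted): ske (ˈke.ra) (ˈra.le) (ˈdi:t).
Foot heads: 2, 4, 6.
Primary stress on the leftmost head = syllable 2.
Primary stress: syllable 2 → ske.ˈke.ra.ra.le.di:t.

2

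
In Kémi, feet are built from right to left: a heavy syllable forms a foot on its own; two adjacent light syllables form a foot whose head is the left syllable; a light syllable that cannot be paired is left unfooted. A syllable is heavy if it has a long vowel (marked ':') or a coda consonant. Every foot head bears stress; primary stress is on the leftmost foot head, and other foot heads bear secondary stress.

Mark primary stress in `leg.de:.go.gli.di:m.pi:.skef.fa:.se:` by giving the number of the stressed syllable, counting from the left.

1

Weights: 1 leg H, 2 de: H, 3 go L, 4 gli L, 5 di:m H, 6 pi: H, 7 skef H, 8 fa: H, 9 se: H.
Parse right to left (heavy = foot alone; LL = one foot; stranded L unfooted): (ˈleg) (ˈde:) (ˈgo.gli) (ˈdi:m) (ˈpi:) (ˈskef) (ˈfa:) (ˈse:).
Foot heads: 1, 2, 3, 5, 6, 7, 8, 9.
Primary stress on the leftmost head = syllable 1.
Primary stress: syllable 1 → ˈleg.de:.go.gli.di:m.pi:.skef.fa:.se:.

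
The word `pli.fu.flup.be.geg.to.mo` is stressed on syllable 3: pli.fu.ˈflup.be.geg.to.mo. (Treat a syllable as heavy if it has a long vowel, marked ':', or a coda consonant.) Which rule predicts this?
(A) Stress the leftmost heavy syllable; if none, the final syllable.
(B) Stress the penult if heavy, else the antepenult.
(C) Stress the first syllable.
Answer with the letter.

Rule A → syllable 3 ✓.
Rule B → syllable 5 (observed: 3).
Rule C → syllable 1 (observed: 3).

A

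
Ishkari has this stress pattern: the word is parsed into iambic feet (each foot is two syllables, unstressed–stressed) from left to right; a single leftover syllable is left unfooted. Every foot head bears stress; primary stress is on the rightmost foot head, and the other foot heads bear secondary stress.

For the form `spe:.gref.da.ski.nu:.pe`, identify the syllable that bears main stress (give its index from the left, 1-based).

Parse left to right into iambic (σˈσ) feet: (spe:.ˈgref) (da.ˈski) (nu:.ˈpe).
Foot heads (stressed positions): 2, 4, 6.
End Rule Rightmost: primary stress on the rightmost head = syllable 6.
Primary stress: syllable 6 → spe:.gref.da.ski.nu:.ˈpe.

6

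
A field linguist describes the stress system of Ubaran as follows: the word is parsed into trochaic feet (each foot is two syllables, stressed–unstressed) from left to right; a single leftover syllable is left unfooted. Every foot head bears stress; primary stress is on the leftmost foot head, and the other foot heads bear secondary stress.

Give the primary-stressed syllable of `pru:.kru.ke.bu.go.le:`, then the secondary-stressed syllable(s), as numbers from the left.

Parse left to right into trochaic (ˈσσ) feet: (ˈpru:.kru) (ˈke.bu) (ˈgo.le:).
Foot heads (stressed positions): 1, 3, 5.
End Rule Leftmost: primary stress on the leftmost head = syllable 1.
Secondary stress on 3, 5: ˈpru:.kru.ˌke.bu.ˌgo.le:.

primary 1, secondary 3, 5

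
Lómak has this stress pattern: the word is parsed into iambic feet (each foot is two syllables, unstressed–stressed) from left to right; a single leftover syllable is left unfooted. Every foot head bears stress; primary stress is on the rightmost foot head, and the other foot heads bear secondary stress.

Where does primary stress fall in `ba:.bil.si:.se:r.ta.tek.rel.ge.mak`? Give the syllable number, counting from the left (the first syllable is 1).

Parse left to right into iambic (σˈσ) feet: (ba:.ˈbil) (si:.ˈse:r) (ta.ˈtek) (rel.ˈge) mak. Syllable 9 is left unfooted.
Foot heads (stressed positions): 2, 4, 6, 8.
End Rule Rightmost: primary stress on the rightmost head = syllable 8.
Primary stress: syllable 8 → ba:.bil.si:.se:r.ta.tek.rel.ˈge.mak.

8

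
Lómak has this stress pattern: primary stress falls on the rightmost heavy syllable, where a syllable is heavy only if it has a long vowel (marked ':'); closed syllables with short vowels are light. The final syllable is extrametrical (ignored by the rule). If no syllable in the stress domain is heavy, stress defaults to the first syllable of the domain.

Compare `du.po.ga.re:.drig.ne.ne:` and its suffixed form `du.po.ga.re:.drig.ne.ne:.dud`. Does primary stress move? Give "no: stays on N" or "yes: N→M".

yes: 4→7

Base `du.po.ga.re:.drig.ne.ne:` (7 syllables):
  The final syllable (7, ne:) is extrametrical; the stress domain is syllables 1–6.
  Weights: 1 du L, 2 po L, 3 ga L, 4 re: H, 5 drig L, 6 ne L.
  Heavy syllables in the domain: 4. The rightmost is syllable 4 (re:).
  → primary stress on syllable 4.
Suffixed `du.po.ga.re:.drig.ne.ne:.dud` (8 syllables):
  The final syllable (8, dud) is extrametrical; the stress domain is syllables 1–7.
  Weights: 1 du L, 2 po L, 3 ga L, 4 re: H, 5 drig L, 6 ne L, 7 ne: H.
  Heavy syllables in the domain: 4, 7. The rightmost is syllable 7 (ne:).
  → primary stress on syllable 7.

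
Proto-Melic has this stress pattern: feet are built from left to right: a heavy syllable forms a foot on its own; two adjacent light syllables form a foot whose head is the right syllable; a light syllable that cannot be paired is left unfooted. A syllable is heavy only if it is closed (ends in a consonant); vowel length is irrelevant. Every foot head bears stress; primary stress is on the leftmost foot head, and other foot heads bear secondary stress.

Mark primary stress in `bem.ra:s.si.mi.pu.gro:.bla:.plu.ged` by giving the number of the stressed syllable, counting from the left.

Weights: 1 bem H, 2 ra:s H, 3 si L, 4 mi L, 5 pu L, 6 gro: L, 7 bla: L, 8 plu L, 9 ged H.
Parse left to right (heavy = foot alone; LL = one foot; stranded L unfooted): (ˈbem) (ˈra:s) (si.ˈmi) (pu.ˈgro:) (bla:.ˈplu) (ˈged).
Foot heads: 1, 2, 4, 6, 8, 9.
Primary stress on the leftmost head = syllable 1.
Primary stress: syllable 1 → ˈbem.ra:s.si.mi.pu.gro:.bla:.plu.ged.

1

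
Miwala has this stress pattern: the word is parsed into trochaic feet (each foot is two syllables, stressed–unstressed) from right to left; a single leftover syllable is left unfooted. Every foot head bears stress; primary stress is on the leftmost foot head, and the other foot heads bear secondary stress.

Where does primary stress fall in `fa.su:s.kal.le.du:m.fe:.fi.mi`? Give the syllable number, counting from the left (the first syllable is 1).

Parse right to left into trochaic (ˈσσ) feet: (ˈfa.su:s) (ˈkal.le) (ˈdu:m.fe:) (ˈfi.mi).
Foot heads (stressed positions): 1, 3, 5, 7.
End Rule Leftmost: primary stress on the leftmost head = syllable 1.
Primary stress: syllable 1 → ˈfa.su:s.kal.le.du:m.fe:.fi.mi.

1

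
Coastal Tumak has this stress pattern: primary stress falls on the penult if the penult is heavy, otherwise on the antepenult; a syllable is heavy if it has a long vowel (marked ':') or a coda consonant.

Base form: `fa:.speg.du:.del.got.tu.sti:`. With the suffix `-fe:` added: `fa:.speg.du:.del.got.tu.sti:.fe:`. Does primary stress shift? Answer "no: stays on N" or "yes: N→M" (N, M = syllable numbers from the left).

Base `fa:.speg.du:.del.got.tu.sti:` (7 syllables):
  Weights: 5 got H, 6 tu L, 7 sti: H.
  The penult (syllable 6, tu) is light, so stress falls on the antepenult (syllable 5, got).
  → primary stress on syllable 5.
Suffixed `fa:.speg.du:.del.got.tu.sti:.fe:` (8 syllables):
  Weights: 6 tu L, 7 sti: H, 8 fe: H.
  The penult (syllable 7, sti:) is heavy, so it takes stress.
  → primary stress on syllable 7.

yes: 5→7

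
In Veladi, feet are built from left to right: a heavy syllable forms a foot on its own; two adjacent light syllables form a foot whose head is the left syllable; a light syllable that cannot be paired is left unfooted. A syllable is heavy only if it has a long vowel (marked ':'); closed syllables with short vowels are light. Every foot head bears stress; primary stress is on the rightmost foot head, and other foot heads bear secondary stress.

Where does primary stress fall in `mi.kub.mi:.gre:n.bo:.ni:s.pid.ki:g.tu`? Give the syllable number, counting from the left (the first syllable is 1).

8

Weights: 1 mi L, 2 kub L, 3 mi: H, 4 gre:n H, 5 bo: H, 6 ni:s H, 7 pid L, 8 ki:g H, 9 tu L.
Parse left to right (heavy = foot alone; LL = one foot; stranded L unfooted): (ˈmi.kub) (ˈmi:) (ˈgre:n) (ˈbo:) (ˈni:s) pid (ˈki:g) tu.
Foot heads: 1, 3, 4, 5, 6, 8.
Primary stress on the rightmost head = syllable 8.
Primary stress: syllable 8 → mi.kub.mi:.gre:n.bo:.ni:s.pid.ˈki:g.tu.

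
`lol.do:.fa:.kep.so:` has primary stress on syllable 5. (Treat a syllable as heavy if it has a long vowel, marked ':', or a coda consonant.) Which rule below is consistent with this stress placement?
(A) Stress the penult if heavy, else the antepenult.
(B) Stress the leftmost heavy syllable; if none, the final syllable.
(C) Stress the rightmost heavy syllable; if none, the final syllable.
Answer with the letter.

Rule A → syllable 4 (observed: 5).
Rule B → syllable 1 (observed: 5).
Rule C → syllable 5 ✓.

C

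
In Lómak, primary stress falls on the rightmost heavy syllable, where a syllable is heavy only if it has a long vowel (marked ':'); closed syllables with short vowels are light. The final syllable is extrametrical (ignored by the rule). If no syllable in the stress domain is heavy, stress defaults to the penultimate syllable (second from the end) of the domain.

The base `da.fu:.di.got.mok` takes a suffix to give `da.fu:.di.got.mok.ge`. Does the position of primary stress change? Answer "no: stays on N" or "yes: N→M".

no: stays on 2

Base `da.fu:.di.got.mok` (5 syllables):
  The final syllable (5, mok) is extrametrical; the stress domain is syllables 1–4.
  Weights: 1 da L, 2 fu: H, 3 di L, 4 got L.
  Heavy syllables in the domain: 2. The rightmost is syllable 2 (fu:).
  → primary stress on syllable 2.
Suffixed `da.fu:.di.got.mok.ge` (6 syllables):
  The final syllable (6, ge) is extrametrical; the stress domain is syllables 1–5.
  Weights: 1 da L, 2 fu: H, 3 di L, 4 got L, 5 mok L.
  Heavy syllables in the domain: 2. The rightmost is syllable 2 (fu:).
  → primary stress on syllable 2.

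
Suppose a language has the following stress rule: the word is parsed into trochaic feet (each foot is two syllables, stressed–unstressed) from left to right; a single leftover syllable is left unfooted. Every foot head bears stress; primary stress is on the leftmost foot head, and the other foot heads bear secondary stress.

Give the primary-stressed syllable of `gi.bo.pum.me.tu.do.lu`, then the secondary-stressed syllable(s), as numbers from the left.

Parse left to right into trochaic (ˈσσ) feet: (ˈgi.bo) (ˈpum.me) (ˈtu.do) lu. Syllable 7 is left unfooted.
Foot heads (stressed positions): 1, 3, 5.
End Rule Leftmost: primary stress on the leftmost head = syllable 1.
Secondary stress on 3, 5: ˈgi.bo.ˌpum.me.ˌtu.do.lu.

primary 1, secondary 3, 5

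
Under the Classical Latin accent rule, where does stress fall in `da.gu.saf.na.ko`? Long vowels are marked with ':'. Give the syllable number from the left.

3

Classical Latin: stress the penult if heavy (long vowel or closed), else the antepenult.
Weights: 3 saf H, 4 na L, 5 ko L.
The penult (syllable 4, na) is light, so stress falls on the antepenult (syllable 3, saf).
Stress on syllable 3: da.gu.ˈsaf.na.ko.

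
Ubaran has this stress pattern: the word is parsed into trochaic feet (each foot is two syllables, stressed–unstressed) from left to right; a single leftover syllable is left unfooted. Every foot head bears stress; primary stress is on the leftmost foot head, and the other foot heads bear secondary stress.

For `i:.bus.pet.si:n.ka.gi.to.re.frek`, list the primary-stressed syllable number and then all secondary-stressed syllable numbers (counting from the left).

primary 1, secondary 3, 5, 7

Parse left to right into trochaic (ˈσσ) feet: (ˈi:.bus) (ˈpet.si:n) (ˈka.gi) (ˈto.re) frek. Syllable 9 is left unfooted.
Foot heads (stressed positions): 1, 3, 5, 7.
End Rule Leftmost: primary stress on the leftmost head = syllable 1.
Secondary stress on 3, 5, 7: ˈi:.bus.ˌpet.si:n.ˌka.gi.ˌto.re.frek.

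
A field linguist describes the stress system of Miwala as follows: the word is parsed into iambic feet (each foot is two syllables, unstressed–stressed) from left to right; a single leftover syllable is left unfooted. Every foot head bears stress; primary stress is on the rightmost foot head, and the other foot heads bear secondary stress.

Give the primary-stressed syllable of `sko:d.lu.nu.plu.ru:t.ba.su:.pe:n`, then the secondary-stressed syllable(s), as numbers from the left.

primary 8, secondary 2, 4, 6

Parse left to right into iambic (σˈσ) feet: (sko:d.ˈlu) (nu.ˈplu) (ru:t.ˈba) (su:.ˈpe:n).
Foot heads (stressed positions): 2, 4, 6, 8.
End Rule Rightmost: primary stress on the rightmost head = syllable 8.
Secondary stress on 2, 4, 6: sko:d.ˌlu.nu.ˌplu.ru:t.ˌba.su:.ˈpe:n.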